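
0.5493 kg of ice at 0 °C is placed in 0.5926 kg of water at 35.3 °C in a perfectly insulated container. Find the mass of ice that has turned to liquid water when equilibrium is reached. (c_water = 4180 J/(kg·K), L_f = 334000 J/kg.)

m_melted ≈ 0.262 kg

Water can give up m c ΔT = 0.5926×4180×35.3 = 87441 J before reaching 0 °C.
To melt every bit of ice: 0.5493×334000 = 183466 J.
87441 J < 183466 J, so only part of the ice melts and the system sits at 0 °C.
m_melt = 87441 / L_f = 0.2618 kg.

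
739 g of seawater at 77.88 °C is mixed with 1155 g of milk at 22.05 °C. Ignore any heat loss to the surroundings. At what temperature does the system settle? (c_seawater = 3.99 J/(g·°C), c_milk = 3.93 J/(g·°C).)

|Q_seawater| = |Q_milk|:
739·3.99·(77.88 − T) = 1155·3.93·(T − 22.05)
2948.6(77.88 − T) = 4539.2(T − 22.05)
7487.8 T = 329726  ⇒  T ≈ 44.04 °C

T_f ≈ 44.0 °C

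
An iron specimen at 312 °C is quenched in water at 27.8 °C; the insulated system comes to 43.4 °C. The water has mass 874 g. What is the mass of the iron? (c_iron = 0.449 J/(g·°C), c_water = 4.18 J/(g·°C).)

m ≈ 473 g

Conservation of energy gives ΣQ = 0:
m×0.449×(43.4 − 312) + 874×4.18×(43.4 − 27.8) = 0
-120.6 m = -56992
m = -56992/-120.6 ≈ 472.6 g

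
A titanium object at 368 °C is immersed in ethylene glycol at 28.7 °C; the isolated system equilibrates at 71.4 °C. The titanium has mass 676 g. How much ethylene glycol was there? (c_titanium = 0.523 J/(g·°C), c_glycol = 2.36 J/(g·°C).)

Heat gained plus heat lost sum to zero:
676·0.523·(71.4 − 368) + m·2.36·(71.4 − 28.7) = 0
100.77 m = 104862
m = 104862/100.77 ≈ 1041 g

m ≈ 1040 g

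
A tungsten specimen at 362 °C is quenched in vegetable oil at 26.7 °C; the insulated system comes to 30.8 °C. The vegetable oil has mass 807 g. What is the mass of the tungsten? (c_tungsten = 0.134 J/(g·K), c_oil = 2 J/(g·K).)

m ≈ 149 g

Heat lost by the tungsten = heat gained by the oil:
m·0.134·(362 − 30.8) = 807·2·(30.8 − 26.7)
44.38 m = 6617.4  ⇒  m ≈ 149.1 g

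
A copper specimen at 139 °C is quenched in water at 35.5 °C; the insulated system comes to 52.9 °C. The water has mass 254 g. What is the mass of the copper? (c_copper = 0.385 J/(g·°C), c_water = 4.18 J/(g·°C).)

Conservation of energy gives ΣQ = 0:
m·0.385·(52.9 − 139) + 254·4.18·(52.9 − 35.5) = 0
-33.15 m = -18474
m = -18474/-33.15 ≈ 557.3 g

m ≈ 557 g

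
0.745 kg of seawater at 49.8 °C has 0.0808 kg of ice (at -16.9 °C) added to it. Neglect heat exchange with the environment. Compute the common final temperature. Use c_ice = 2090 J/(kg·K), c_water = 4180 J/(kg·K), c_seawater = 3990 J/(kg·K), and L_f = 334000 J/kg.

T_f ≈ 35.7 °C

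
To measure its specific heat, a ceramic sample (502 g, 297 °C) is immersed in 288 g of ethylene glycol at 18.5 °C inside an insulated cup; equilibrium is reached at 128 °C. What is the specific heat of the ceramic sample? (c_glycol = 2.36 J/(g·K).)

c ≈ 0.877 J/(g·K)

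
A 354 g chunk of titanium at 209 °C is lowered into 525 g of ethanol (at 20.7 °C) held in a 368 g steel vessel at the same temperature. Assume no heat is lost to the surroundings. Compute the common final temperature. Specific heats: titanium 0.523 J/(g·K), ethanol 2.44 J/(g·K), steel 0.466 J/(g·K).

Let T be the final temperature. ΣQ_i = 0:
354×0.523×(T − 209) + 525×2.44×(T − 20.7) + 368×0.466×(T − 20.7) = 0
185.14(T − 209) + 1281(T − 20.7) + 171.49(T − 20.7) = 0
1637.6 T = 68761
T ≈ 41.99 °C

T_f ≈ 42.0 °C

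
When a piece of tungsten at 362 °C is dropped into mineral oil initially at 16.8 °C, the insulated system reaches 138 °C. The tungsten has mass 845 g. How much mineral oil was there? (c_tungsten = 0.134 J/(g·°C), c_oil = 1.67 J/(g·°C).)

m ≈ 125 g

Heat gained plus heat lost sum to zero:
845·0.134·(138 − 362) + m·1.67·(138 − 16.8) = 0
202.4 m = 25364
m = 25364/202.4 ≈ 125.3 g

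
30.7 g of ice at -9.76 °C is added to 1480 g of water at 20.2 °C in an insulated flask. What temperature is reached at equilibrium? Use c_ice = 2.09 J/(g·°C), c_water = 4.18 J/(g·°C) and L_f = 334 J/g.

T_f ≈ 18.1 °C

Energy conservation, ΣQ = 0:
warm ice to 0 °C: 30.7×2.09×(0 − (-9.76)) = 626.23
  latent heat to melt: 30.7×334 = 10254
  warm the meltwater: 128.33 T
  water: 6186.4(T − 20.2)
6314.7 T = 124965 − 10880 = 114085
T ≈ 18.07 °C (positive, so assuming full melt was valid).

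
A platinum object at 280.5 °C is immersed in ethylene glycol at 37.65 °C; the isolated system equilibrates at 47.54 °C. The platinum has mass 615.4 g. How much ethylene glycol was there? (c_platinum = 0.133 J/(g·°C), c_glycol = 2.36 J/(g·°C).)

m ≈ 817 g

Heat lost by the platinum = heat gained by the glycol:
615.4×0.133×(280.5 − 47.54) = m×2.36×(47.54 − 37.65)
23.34 m = 19067  ⇒  m ≈ 816.9 g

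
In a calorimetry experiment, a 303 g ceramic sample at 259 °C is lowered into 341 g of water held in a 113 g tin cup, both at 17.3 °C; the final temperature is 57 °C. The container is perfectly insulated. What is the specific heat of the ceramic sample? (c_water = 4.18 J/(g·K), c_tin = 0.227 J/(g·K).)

c ≈ 0.941 J/(g·K)

Let T be the final temperature. ΣQ_i = 0:
303×c×(57 − 259) + 341×4.18×(57 − 17.3) + 113×0.227×(57 − 17.3) = 0
-61206 c = -57606
c = -57606/-61206 ≈ 0.9412 J/(g·K)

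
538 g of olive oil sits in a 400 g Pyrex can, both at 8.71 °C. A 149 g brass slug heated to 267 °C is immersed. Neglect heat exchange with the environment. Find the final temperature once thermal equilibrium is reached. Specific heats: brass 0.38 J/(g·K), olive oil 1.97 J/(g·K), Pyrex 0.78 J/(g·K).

T_f ≈ 18.9 °C

Heat gained plus heat lost sum to zero:
149×0.38×(T − 267) + 538×1.97×(T − 8.71) + 400×0.78×(T − 8.71) = 0
56.62(T − 267) + 1059.9(T − 8.71) + 312(T − 8.71) = 0
1428.5 T = 27066
T = 27066 / 1428.5 = 18.9 °C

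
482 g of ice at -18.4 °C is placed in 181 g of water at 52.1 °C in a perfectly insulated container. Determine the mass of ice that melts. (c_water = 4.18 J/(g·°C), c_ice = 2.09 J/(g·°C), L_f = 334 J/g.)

Water can give up m c ΔT = 181×4.18×52.1 = 39418 J before reaching 0 °C.
Warming the ice to 0 °C takes 482×2.09×18.4 = 18536 J, leaving 20882 J for melting.
Fully melting the ice requires m_ice L_f = 482×334 = 160988 J.
20882 J < 160988 J, so only part of the ice melts and the system sits at 0 °C.
Mass melted = 20882/334 ≈ 62.52 g.

m_melted ≈ 62.5 g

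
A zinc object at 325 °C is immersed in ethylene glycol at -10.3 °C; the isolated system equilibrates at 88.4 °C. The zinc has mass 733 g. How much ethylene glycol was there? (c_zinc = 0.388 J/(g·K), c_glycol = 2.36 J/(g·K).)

m ≈ 289 g

|Q_zinc| = |Q_glycol|:
733·0.388·(325 − 88.4) = m·2.36·(88.4 − (-10.3))
232.93 m = 67290  ⇒  m ≈ 288.9 g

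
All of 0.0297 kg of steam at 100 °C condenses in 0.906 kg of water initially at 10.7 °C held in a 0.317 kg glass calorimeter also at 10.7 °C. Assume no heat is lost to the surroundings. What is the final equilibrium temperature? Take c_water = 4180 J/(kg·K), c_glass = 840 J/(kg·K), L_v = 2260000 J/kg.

T_f ≈ 29.4 °C

Energy balance with sensible and latent terms:
latent heat released on condensation: 0.0297·2260000 = 67122; condensate cools 100→T: 0.0297·4180·(T − 100) = 124.15(T − 100); original water: 3787.1(T − 10.7); cup: 266.28(T − 10.7)
4177.5 T = 67122 + 12415 + 43371 = 122908
T ≈ 29.42 °C, under the boiling point, so the assumption holds.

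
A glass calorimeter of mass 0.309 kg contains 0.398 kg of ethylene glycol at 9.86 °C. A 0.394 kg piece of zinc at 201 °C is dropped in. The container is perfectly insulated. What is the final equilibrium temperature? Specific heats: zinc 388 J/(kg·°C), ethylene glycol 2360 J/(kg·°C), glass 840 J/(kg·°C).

T_f ≈ 31.5 °C

Let T be the final temperature. ΣQ_i = 0:
0.394*388*(T − 201) + 0.398*2360*(T − 9.86) + 0.309*840*(T − 9.86) = 0
1351.7 T = 42548
T = 42548 / 1351.7 = 31.5 °C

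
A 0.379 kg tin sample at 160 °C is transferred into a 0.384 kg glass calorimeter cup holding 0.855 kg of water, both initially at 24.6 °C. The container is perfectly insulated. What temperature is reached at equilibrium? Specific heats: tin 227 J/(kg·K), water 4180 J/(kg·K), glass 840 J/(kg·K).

T_f ≈ 27.5 °C

Taking heat into each body as positive, Σ m c ΔT = 0:
0.379·227·(T − 160) + 0.855·4180·(T − 24.6) + 0.384·840·(T − 24.6) = 0
(86.03 + 3573.9 + 322.56) T = 86.03·160 + 3573.9·24.6 + 322.56·24.6
T = 109618/3982.5 ≈ 27.53 °C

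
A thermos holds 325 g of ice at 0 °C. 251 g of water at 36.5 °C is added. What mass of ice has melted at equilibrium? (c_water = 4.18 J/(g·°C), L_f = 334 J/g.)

m_melted ≈ 115 g

Water can give up m c ΔT = 251×4.18×36.5 = 38295 J before reaching 0 °C.
Fully melting the ice requires m_ice L_f = 325×334 = 108550 J.
38295 J < 108550 J, so only part of the ice melts and the system sits at 0 °C.
m_melt = 38295 / L_f = 114.7 g.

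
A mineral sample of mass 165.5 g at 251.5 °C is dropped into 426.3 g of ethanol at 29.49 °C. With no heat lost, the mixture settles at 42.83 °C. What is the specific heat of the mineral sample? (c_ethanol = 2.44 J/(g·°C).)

c ≈ 0.402 J/(g·°C)

Energy conservation, ΣQ = 0:
165.5×c×(42.83 − 251.5) + 426.3×2.44×(42.83 − 29.49) = 0
-34535 c = -13876
c = -13876/-34535 ≈ 0.4018 J/(g·°C)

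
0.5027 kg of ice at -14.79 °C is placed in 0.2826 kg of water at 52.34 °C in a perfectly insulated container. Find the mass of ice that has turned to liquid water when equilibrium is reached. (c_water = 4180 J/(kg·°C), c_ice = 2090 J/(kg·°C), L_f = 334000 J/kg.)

Cooling the water to 0 °C releases 0.2826·4180·52.34 = 61828 J.
Warming the ice to 0 °C takes 0.5027·2090·14.79 = 15539 J, leaving 46289 J for melting.
To melt every bit of ice: 0.5027·334000 = 167902 J.
46289 J < 167902 J, so only part of the ice melts and the system sits at 0 °C.
m_melted·334000 = 46289  ⇒  m_melted ≈ 0.1386 kg.

m_melted ≈ 0.139 kg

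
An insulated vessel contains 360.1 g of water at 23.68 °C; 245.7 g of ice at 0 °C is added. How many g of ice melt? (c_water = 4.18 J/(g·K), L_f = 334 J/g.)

Cooling the water to 0 °C releases 360.1·4.18·23.68 = 35644 J.
Melting all 245.7 g of ice would need 245.7·334 = 82064 J.
35644 J < 82064 J, so only part of the ice melts and the system sits at 0 °C.
Mass melted = 35644/334 ≈ 106.7 g.

m_melted ≈ 107 g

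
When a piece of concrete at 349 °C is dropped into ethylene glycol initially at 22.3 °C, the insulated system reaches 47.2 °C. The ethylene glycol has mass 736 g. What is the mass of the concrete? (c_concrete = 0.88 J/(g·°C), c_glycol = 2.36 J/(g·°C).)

m ≈ 163 g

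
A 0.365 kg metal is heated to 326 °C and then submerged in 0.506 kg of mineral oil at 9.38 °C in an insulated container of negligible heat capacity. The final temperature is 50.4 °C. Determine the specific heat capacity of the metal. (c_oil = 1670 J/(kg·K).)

m_s c (T_s − T_f) = m_oil c_oil (T_f − T_0):
0.365×c×(326 − 50.4) = 0.506×1670×(50.4 − 9.38)
100.59 c = 34663  ⇒  c ≈ 344.6 J/(kg·K)

c ≈ 345 J/(kg·K)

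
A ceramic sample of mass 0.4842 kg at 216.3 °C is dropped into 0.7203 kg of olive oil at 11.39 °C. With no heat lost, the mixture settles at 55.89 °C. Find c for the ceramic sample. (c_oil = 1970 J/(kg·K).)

Heat gained plus heat lost sum to zero:
0.4842×c×(55.89 − 216.3) + 0.7203×1970×(55.89 − 11.39) = 0
-77.67 c = -63145
c = -63145/-77.67 ≈ 813 J/(kg·K)

c ≈ 813 J/(kg·K)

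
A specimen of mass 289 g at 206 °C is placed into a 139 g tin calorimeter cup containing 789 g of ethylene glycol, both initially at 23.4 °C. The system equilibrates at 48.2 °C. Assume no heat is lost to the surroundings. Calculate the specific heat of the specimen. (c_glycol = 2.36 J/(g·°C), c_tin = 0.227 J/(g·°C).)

c ≈ 1.03 J/(g·°C)

Conservation of energy gives ΣQ = 0:
289·c·(48.2 − 206) + 789·2.36·(48.2 − 23.4) + 139·0.227·(48.2 − 23.4) = 0
-45604 c = -46961
c = -46961/-45604 ≈ 1.03 J/(g·°C)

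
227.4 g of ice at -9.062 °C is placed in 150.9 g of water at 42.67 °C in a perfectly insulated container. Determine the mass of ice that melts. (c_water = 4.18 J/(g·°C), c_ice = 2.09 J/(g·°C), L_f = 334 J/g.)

Water can give up m c ΔT = 150.9×4.18×42.67 = 26915 J before reaching 0 °C.
Of that, 227.4×2.09×9.062 = 4306.9 J goes to bring the ice to 0 °C, leaving 22608 J.
Melting all 227.4 g of ice would need 227.4×334 = 75952 J.
Since 22608 < 75952 J, not all the ice melts; equilibrium is at 0 °C.
Mass melted = 22608/334 ≈ 67.69 g.

m_melted ≈ 67.7 g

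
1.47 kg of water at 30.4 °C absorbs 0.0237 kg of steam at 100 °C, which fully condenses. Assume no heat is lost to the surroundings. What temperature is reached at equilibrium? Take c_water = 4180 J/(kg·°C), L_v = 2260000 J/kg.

Taking heat into each body as positive, Σ m c ΔT = 0:
latent heat released on condensation: 0.0237×2260000 = 53562
  condensate cools 100→T: 0.0237×4180×(T − 100) = 99.07(T − 100)
  original water: 6144.6(T − 30.4)
6243.7 T = 53562 + 9906.6 + 186796 = 250264
T ≈ 40.08 °C — below 100 °C, confirming all the steam condensed.

T_f ≈ 40.1 °C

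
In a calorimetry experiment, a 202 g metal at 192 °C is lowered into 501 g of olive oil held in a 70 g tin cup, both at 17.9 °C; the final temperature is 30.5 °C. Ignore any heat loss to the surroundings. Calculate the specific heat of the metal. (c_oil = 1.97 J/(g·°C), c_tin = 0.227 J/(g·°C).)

Net heat exchanged in the isolated system is zero:
202·c·(30.5 − 192) + 501·1.97·(30.5 − 17.9) + 70·0.227·(30.5 − 17.9) = 0
-32623 c = -12636
c = -12636/-32623 ≈ 0.3873 J/(g·°C)

c ≈ 0.387 J/(g·°C)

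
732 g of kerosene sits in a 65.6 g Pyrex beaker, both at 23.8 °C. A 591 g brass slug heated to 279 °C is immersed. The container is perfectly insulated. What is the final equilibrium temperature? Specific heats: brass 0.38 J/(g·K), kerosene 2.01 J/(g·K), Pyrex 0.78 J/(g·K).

T_f ≈ 56.6 °C

Let T be the final temperature. ΣQ_i = 0:
591*0.38*(T − 279) + 732*2.01*(T − 23.8) + 65.6*0.78*(T − 23.8) = 0
224.58(T − 279) + 1471.3(T − 23.8) + 51.17(T − 23.8) = 0
1747.1 T = 98893
T = 98893 / 1747.1 = 56.6 °C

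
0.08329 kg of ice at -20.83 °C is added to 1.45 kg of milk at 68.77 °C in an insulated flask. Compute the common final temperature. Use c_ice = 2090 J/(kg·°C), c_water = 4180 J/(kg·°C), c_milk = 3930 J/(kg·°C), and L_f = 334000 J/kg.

T_f ≈ 59.6 °C

Energy balance with sensible and latent terms:
ice -20.83→0 °C: 0.08329·2090·20.83 = 3626; melt ice: 0.08329·334000 = 27819; warm the meltwater: 348.15 T; milk: 5698.5(T − 68.77)
6046.7 T = 391886 − 31445 = 360441
T ≈ 59.61 °C — above 0 °C, consistent with complete melting.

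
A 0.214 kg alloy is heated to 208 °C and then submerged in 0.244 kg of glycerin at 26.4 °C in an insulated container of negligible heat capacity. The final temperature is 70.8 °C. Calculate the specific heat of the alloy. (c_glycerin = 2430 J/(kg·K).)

Heat lost by the alloy = heat gained by the glycerin:
0.214×c×(208 − 70.8) = 0.244×2430×(70.8 − 26.4)
29.36 c = 26326  ⇒  c ≈ 896.6 J/(kg·K)

c ≈ 897 J/(kg·K)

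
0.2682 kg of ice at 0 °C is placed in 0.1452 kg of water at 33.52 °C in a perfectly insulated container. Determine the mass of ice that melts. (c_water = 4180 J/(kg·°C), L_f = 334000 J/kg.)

m_melted ≈ 0.0609 kg

Water can give up m c ΔT = 0.1452·4180·33.52 = 20344 J before reaching 0 °C.
To melt every bit of ice: 0.2682·334000 = 89579 J.
Since 20344 < 89579 J, not all the ice melts; equilibrium is at 0 °C.
m_melted·334000 = 20344  ⇒  m_melted ≈ 0.06091 kg.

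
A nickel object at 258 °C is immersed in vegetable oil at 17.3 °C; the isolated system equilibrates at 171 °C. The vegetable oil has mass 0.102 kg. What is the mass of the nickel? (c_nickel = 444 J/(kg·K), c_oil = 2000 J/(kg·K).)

Taking heat into each body as positive, Σ m c ΔT = 0:
m·444·(171 − 258) + 0.102·2000·(171 − 17.3) = 0
-38628 m = -31355
m = -31355/-38628 ≈ 0.8117 kg

m ≈ 0.812 kg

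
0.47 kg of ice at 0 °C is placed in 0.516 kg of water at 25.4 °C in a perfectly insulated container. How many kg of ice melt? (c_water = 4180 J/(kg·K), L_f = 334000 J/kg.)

m_melted ≈ 0.164 kg

Water can give up m c ΔT = 0.516×4180×25.4 = 54785 J before reaching 0 °C.
To melt every bit of ice: 0.47×334000 = 156980 J.
54785 J < 156980 J, so only part of the ice melts and the system sits at 0 °C.
Mass melted = 54785/334000 ≈ 0.164 kg.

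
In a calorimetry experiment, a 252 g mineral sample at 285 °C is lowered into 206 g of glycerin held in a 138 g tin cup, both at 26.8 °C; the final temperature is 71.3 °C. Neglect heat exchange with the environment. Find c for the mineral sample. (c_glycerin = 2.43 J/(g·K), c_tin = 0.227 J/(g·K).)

Let T be the final temperature. ΣQ_i = 0:
252·c·(71.3 − 285) + 206·2.43·(71.3 − 26.8) + 138·0.227·(71.3 − 26.8) = 0
-53852 c = -23670
c = -23670/-53852 ≈ 0.4395 J/(g·K)

c ≈ 0.44 J/(g·K)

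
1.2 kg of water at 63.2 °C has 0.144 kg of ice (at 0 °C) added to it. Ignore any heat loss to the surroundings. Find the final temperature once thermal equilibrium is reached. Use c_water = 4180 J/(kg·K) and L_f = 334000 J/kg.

T_f ≈ 47.9 °C

Energy conservation, ΣQ = 0:
fusion: m_ice L_f = 0.144×334000 = 48096; warm the meltwater: 601.92 T; water cools: 1.2×4180×(T − 63.2) = 5016(T − 63.2)
5617.9 T = 317011 − 48096 = 268915
T ≈ 47.87 °C. Since T > 0 °C, the all-ice-melts assumption holds.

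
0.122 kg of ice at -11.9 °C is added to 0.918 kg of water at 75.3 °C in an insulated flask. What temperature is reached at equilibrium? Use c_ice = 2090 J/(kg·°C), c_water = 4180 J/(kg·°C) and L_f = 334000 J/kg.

Sum of m c ΔT and latent-heat terms is zero:
warm ice to 0 °C: 0.122·2090·(0 − (-11.9)) = 3034.3
  fusion: m_ice L_f = 0.122·334000 = 40748
  warm the meltwater: 509.96 T
  water cools: 0.918·4180·(T − 75.3) = 3837.2(T − 75.3)
4347.2 T = 288944 − 43782 = 245162
T ≈ 56.40 °C (positive, so assuming full melt was valid).

T_f ≈ 56.4 °C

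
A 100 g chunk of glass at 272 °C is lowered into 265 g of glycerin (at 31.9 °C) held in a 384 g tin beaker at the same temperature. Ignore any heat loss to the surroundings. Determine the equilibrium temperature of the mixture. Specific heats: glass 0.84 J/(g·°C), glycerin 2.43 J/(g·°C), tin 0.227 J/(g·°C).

Heat gained plus heat lost sum to zero:
100×0.84×(T − 272) + 265×2.43×(T − 31.9) + 384×0.227×(T − 31.9) = 0
84(T − 272) + 643.95(T − 31.9) + 87.17(T − 31.9) = 0
815.12 T = 46171
T = 46171/815.12 ≈ 56.64 °C

T_f ≈ 56.6 °C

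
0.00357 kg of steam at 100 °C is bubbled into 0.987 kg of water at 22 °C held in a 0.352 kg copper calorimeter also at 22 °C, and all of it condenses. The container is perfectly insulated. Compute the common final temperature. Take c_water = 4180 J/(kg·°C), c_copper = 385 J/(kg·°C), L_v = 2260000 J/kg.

T_f ≈ 24.2 °C

Energy conservation, ΣQ = 0:
condense steam: −0.00357×2260000 = −8068.2; condensate cools 100→T: 0.00357×4180×(T − 100) = 14.92(T − 100); water warms: 0.987×4180×(T − 22) = 4125.7(T − 22); copper cup: 0.352×385×(T − 22) = 135.52(T − 22)
4276.1 T = 8068.2 + 1492.3 + 93746 = 103306
T ≈ 24.16 °C — below 100 °C, confirming all the steam condensed.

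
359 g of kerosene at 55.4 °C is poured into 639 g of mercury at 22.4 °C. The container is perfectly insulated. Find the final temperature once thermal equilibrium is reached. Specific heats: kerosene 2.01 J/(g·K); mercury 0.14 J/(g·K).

T_f ≈ 51.8 °C

T_f is the heat-capacity-weighted average of the initial temperatures:
T_f = (721.59*55.4 + 89.46*22.4) / (721.59 + 89.46)
    = 41980 / 811.05 ≈ 51.76 °C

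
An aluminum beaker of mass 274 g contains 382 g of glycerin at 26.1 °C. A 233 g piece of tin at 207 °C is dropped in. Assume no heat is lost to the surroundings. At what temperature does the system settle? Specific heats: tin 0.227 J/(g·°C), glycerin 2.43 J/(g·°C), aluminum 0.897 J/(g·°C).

T_f ≈ 33.9 °C

T_f = Σ m_i c_i T_i / Σ m_i c_i:
T_f = (52.89×207 + 928.26×26.1 + 245.78×26.1) / (52.89 + 928.26 + 245.78)
    = 41591 / 1226.9 ≈ 33.90 °C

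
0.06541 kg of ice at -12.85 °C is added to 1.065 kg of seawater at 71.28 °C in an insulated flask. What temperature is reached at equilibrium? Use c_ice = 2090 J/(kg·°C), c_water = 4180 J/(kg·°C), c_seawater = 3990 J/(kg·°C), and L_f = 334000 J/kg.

T_f ≈ 61.8 °C

Setting the total heat transfer to zero:
ice -12.85→0 °C: 0.06541·2090·12.85 = 1756.7; melt ice: 0.06541·334000 = 21847; meltwater 0→T: 0.06541·4180·T = 273.41 T; seawater cools: 1.065·3990·(T − 71.28) = 4249.3(T − 71.28)
4522.8 T = 302894 − 23604 = 279290
T ≈ 61.75 °C — above 0 °C, consistent with complete melting.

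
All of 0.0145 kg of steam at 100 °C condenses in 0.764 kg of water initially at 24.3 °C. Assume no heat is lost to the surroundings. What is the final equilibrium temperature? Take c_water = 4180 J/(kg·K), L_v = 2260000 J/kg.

Heat gained plus heat lost sum to zero:
steam→water at 100 °C releases m L_v = 0.0145×2260000 = 32770
  condensed water 100 °C→T: 60.61(T − 100)
  water warms: 0.764×4180×(T − 24.3) = 3193.5(T − 24.3)
3254.1 T = 32770 + 6061 + 77603 = 116434
T ≈ 35.78 °C (< 100 °C, so full condensation is consistent).

T_f ≈ 35.8 °C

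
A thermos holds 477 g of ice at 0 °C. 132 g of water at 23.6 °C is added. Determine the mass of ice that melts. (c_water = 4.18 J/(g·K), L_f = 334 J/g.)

Cooling the water to 0 °C releases 132·4.18·23.6 = 13022 J.
To melt every bit of ice: 477·334 = 159318 J.
That's not enough to melt it all — equilibrium is at 0 °C with ice remaining.
m_melt = 13022 / L_f = 38.99 g.

m_melted ≈ 39 g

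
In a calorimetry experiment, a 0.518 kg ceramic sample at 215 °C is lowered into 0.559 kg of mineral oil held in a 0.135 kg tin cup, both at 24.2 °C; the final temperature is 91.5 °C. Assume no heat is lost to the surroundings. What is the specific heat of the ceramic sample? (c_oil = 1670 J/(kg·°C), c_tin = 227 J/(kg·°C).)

c ≈ 1010 J/(kg·°C)

Taking heat into each body as positive, Σ m c ΔT = 0:
0.518×c×(91.5 − 215) + 0.559×1670×(91.5 − 24.2) + 0.135×227×(91.5 − 24.2) = 0
-63.97 c = -64889
c = -64889/-63.97 ≈ 1014 J/(kg·°C)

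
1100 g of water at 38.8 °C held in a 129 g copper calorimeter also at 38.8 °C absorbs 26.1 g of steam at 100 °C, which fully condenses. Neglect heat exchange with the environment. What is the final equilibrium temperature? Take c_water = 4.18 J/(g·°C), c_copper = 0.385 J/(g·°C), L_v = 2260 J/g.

Let T be the final temperature. ΣQ_i = 0:
condense steam: −26.1×2260 = −58986
  condensed water 100 °C→T: 109.1(T − 100)
  original water: 4598(T − 38.8)
  copper cup: 129×0.385×(T − 38.8) = 49.66(T − 38.8)
4756.8 T = 58986 + 10910 + 180329 = 250225
T ≈ 52.60 °C (< 100 °C, so full condensation is consistent).

T_f ≈ 52.6 °C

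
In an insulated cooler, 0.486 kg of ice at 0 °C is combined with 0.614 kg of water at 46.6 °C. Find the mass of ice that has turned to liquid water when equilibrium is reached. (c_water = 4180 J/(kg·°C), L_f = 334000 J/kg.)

m_melted ≈ 0.358 kg

Water can give up m c ΔT = 0.614·4180·46.6 = 119600 J before reaching 0 °C.
Melting all 0.486 kg of ice would need 0.486·334000 = 162324 J.
That's not enough to melt it all — equilibrium is at 0 °C with ice remaining.
m_melt = 119600 / L_f = 0.3581 kg.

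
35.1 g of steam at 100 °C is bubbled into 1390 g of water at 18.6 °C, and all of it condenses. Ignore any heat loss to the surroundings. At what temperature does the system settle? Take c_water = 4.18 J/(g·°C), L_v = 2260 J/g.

T_f ≈ 33.9 °C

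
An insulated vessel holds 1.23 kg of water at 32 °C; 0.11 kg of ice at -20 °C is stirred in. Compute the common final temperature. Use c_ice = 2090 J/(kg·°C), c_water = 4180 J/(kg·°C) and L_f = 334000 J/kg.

T_f ≈ 22.0 °C

Net heat exchanged in the isolated system is zero:
ice -20→0 °C: 0.11×2090×20 = 4598
  fusion: m_ice L_f = 0.11×334000 = 36740
  meltwater 0→T: 0.11×4180×T = 459.8 T
  water: 5141.4(T − 32)
5601.2 T = 164525 − 41338 = 123187
T ≈ 21.99 °C. Since T > 0 °C, the all-ice-melts assumption holds.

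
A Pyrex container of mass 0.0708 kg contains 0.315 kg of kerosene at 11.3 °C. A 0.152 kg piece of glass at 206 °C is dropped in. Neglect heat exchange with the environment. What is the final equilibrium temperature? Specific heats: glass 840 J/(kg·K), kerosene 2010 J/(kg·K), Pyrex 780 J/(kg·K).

T_f is the heat-capacity-weighted average of the initial temperatures:
T_f = (127.68·206 + 633.15·11.3 + 55.22·11.3) / (127.68 + 633.15 + 55.22)
    = 34081 / 816.05 ≈ 41.76 °C

T_f ≈ 41.8 °C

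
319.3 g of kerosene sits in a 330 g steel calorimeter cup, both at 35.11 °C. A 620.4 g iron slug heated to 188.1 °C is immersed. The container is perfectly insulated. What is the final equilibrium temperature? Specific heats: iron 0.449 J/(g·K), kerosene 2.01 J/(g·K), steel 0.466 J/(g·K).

T_f ≈ 74.8 °C

Conservation of energy gives ΣQ = 0:
620.4·0.449·(T − 188.1) + 319.3·2.01·(T − 35.11) + 330·0.466·(T − 35.11) = 0
278.56(T − 188.1) + 641.79(T − 35.11) + 153.78(T − 35.11) = 0
1074.1 T = 80330
T ≈ 74.79 °C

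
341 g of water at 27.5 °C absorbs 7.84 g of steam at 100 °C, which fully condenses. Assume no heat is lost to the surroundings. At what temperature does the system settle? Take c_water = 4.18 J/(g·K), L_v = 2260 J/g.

T_f ≈ 41.3 °C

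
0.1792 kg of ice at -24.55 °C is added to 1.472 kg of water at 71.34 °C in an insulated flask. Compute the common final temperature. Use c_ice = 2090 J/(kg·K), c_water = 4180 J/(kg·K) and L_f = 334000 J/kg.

T_f ≈ 53.6 °C

Sum of m c ΔT and latent-heat terms is zero:
warm ice to 0 °C: 0.1792×2090×(0 − (-24.55)) = 9194.7
  latent heat to melt: 0.1792×334000 = 59853
  warm the meltwater: 749.06 T
  water cools: 1.472×4180×(T − 71.34) = 6153(T − 71.34)
6902 T = 438952 − 69047 = 369905
T ≈ 53.59 °C — above 0 °C, consistent with complete melting.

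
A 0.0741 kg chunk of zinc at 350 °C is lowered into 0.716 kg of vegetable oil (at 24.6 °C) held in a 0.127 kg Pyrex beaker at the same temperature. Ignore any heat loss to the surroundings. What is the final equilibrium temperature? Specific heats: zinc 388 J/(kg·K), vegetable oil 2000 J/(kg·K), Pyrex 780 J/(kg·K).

Setting the total heat transfer to zero:
0.0741·388·(T − 350) + 0.716·2000·(T − 24.6) + 0.127·780·(T − 24.6) = 0
28.75(T − 350) + 1432(T − 24.6) + 99.06(T − 24.6) = 0
1559.8 T = 47727
T = 47727 / 1559.8 = 30.6 °C

T_f ≈ 30.6 °C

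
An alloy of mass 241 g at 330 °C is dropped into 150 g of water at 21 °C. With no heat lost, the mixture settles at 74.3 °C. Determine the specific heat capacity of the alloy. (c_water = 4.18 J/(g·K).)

c ≈ 0.542 J/(g·K)

m_s c (T_s − T_f) = m_water c_water (T_f − T_0):
241·c·(330 − 74.3) = 150·4.18·(74.3 − 21)
61624 c = 33419  ⇒  c ≈ 0.5423 J/(g·K)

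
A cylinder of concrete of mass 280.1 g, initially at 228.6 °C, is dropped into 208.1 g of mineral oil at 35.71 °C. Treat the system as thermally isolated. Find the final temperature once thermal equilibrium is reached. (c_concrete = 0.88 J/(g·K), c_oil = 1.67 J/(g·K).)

T_f = Σ m_i c_i T_i / Σ m_i c_i:
T_f = (246.49*228.6 + 347.53*35.71) / (246.49 + 347.53)
    = 68757 / 594.01 ≈ 115.75 °C

T_f ≈ 115.8 °C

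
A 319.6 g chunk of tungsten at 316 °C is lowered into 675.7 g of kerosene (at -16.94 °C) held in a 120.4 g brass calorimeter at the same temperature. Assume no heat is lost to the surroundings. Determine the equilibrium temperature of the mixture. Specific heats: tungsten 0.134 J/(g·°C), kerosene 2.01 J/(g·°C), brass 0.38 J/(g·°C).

With ΣQ=0 the equilibrium temperature is the m·c-weighted mean:
T_f = (42.83*316 + 1358.2*(-16.94) + 45.75*(-16.94)) / (42.83 + 1358.2 + 45.75)
    = -10249 / 1446.7 ≈ -7.08 °C

T_f ≈ -7.1 °C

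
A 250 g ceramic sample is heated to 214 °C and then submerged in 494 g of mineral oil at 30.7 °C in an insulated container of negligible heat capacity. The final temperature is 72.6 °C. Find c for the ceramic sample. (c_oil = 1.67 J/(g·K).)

Conservation of energy gives ΣQ = 0:
250×c×(72.6 − 214) + 494×1.67×(72.6 − 30.7) = 0
-35350 c = -34567
c = -34567/-35350 ≈ 0.9778 J/(g·K)

c ≈ 0.978 J/(g·K)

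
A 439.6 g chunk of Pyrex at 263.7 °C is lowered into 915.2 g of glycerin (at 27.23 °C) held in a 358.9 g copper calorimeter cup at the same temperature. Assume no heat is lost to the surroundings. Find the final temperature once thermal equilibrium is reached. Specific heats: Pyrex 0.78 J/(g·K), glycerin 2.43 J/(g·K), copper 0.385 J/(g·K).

Conservation of energy gives ΣQ = 0:
439.6*0.78*(T − 263.7) + 915.2*2.43*(T − 27.23) + 358.9*0.385*(T − 27.23) = 0
2705 T = 154740
T = 154740 / 2705 = 57.2 °C

T_f ≈ 57.2 °C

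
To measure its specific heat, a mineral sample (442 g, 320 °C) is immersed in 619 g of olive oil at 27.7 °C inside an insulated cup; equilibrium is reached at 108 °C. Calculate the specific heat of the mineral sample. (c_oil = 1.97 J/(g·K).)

Net heat exchanged in the isolated system is zero:
442×c×(108 − 320) + 619×1.97×(108 − 27.7) = 0
-93704 c = -97920
c = -97920/-93704 ≈ 1.045 J/(g·K)

c ≈ 1.04 J/(g·K)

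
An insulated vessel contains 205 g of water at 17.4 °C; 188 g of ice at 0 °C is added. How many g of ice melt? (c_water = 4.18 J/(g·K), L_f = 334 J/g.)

m_melted ≈ 44.6 g

Heat available from the water dropping to 0 °C: 205·4.18·17.4 = 14910 J.
Fully melting the ice requires m_ice L_f = 188·334 = 62792 J.
Since 14910 < 62792 J, not all the ice melts; equilibrium is at 0 °C.
m_melt = 14910 / L_f = 44.64 g.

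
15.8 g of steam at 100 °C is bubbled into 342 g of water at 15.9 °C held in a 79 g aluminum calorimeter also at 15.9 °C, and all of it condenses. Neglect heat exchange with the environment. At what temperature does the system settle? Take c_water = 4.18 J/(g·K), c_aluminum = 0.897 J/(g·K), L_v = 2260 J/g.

Energy conservation, ΣQ = 0:
latent heat released on condensation: 15.8·2260 = 35708
  condensate cools 100→T: 15.8·4.18·(T − 100) = 66.04(T − 100)
  original water: 1429.6(T − 15.9)
  aluminum cup: 79·0.897·(T − 15.9) = 70.86(T − 15.9)
1566.5 T = 35708 + 6604.4 + 23857 = 66169
T ≈ 42.24 °C — below 100 °C, confirming all the steam condensed.

T_f ≈ 42.2 °C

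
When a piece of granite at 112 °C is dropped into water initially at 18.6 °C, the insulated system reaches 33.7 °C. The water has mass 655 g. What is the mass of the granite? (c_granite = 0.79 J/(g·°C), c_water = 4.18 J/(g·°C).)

m ≈ 668 g

Energy conservation, ΣQ = 0:
m·0.79·(33.7 − 112) + 655·4.18·(33.7 − 18.6) = 0
-61.86 m = -41342
m = -41342/-61.86 ≈ 668.4 g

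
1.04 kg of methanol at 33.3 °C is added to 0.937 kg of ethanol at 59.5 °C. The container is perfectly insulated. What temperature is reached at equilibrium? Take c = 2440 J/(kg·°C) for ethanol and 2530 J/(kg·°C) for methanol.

T_f is the heat-capacity-weighted average of the initial temperatures:
T_f = (2286.3*59.5 + 2631.2*33.3) / (2286.3 + 2631.2)
    = 223653 / 4917.5 ≈ 45.48 °C

T_f ≈ 45.5 °C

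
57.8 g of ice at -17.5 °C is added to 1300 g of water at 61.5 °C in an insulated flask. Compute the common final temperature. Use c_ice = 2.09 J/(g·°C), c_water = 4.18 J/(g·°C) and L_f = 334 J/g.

T_f ≈ 55.1 °C

Energy conservation, ΣQ = 0:
warm ice to 0 °C: 57.8×2.09×(0 − (-17.5)) = 2114; fusion: m_ice L_f = 57.8×334 = 19305; meltwater 0→T: 57.8×4.18×T = 241.6 T; water: 5434(T − 61.5)
5675.6 T = 334191 − 21419 = 312772
T ≈ 55.11 °C — above 0 °C, consistent with complete melting.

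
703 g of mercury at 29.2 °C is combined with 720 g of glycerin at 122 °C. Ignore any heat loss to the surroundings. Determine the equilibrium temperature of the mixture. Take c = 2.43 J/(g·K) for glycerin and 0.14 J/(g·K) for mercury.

T_f ≈ 117.1 °C

Conservation of energy gives ΣQ = 0:
720*2.43*(T − 122) + 703*0.14*(T − 29.2) = 0
1749.6(T − 122) + 98.42(T − 29.2) = 0
1848 T = 216325
T = 216325 / 1848 = 117 °C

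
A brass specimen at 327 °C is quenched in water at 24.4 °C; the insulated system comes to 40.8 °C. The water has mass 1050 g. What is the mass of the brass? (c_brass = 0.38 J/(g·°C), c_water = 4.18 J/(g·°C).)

m ≈ 662 g

Conservation of energy gives ΣQ = 0:
m·0.38·(40.8 − 327) + 1050·4.18·(40.8 − 24.4) = 0
-108.76 m = -71980
m = -71980/-108.76 ≈ 661.8 g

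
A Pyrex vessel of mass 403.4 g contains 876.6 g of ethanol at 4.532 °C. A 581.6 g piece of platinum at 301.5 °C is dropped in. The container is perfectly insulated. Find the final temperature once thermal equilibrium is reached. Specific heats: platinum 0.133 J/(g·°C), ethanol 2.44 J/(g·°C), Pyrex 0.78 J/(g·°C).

Setting the total heat transfer to zero:
581.6·0.133·(T − 301.5) + 876.6·2.44·(T − 4.532) + 403.4·0.78·(T − 4.532) = 0
77.35(T − 301.5) + 2138.9(T − 4.532) + 314.65(T − 4.532) = 0
2530.9 T = 34441
T = 34441 / 2530.9 = 13.6 °C

T_f ≈ 13.6 °C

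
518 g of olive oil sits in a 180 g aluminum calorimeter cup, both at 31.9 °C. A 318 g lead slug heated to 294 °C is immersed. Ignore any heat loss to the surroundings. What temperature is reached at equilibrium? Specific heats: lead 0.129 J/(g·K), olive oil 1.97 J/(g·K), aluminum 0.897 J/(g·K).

T_f ≈ 40.7 °C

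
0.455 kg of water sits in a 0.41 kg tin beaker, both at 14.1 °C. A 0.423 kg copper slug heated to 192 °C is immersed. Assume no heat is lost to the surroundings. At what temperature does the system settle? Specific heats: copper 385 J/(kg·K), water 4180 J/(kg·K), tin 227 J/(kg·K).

Energy conservation, ΣQ = 0:
0.423×385×(T − 192) + 0.455×4180×(T − 14.1) + 0.41×227×(T − 14.1) = 0
(162.85 + 1901.9 + 93.07) T = 162.85×192 + 1901.9×14.1 + 93.07×14.1
T = 59397 / 2157.8 = 27.5 °C

T_f ≈ 27.5 °C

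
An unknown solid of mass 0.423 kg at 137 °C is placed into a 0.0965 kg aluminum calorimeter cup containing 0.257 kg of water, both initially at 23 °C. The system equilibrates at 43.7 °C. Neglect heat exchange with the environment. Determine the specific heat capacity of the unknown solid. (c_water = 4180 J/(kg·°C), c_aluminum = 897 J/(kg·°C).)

c ≈ 609 J/(kg·°C)

Setting the total heat transfer to zero:
0.423×c×(43.7 − 137) + 0.257×4180×(43.7 − 23) + 0.0965×897×(43.7 − 23) = 0
-39.47 c = -24029
c = -24029/-39.47 ≈ 608.9 J/(kg·°C)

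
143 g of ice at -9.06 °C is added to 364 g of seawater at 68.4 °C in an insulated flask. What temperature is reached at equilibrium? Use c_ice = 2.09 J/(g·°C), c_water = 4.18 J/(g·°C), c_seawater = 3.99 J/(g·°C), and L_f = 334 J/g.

T_f ≈ 23.8 °C

Sum of m c ΔT and latent-heat terms is zero:
warm ice to 0 °C: 143×2.09×(0 − (-9.06)) = 2707.8; fusion: m_ice L_f = 143×334 = 47762; meltwater 0→T: 143×4.18×T = 597.74 T; seawater: 1452.4(T − 68.4)
2050.1 T = 99341 − 50470 = 48872
T ≈ 23.84 °C. Since T > 0 °C, the all-ice-melts assumption holds.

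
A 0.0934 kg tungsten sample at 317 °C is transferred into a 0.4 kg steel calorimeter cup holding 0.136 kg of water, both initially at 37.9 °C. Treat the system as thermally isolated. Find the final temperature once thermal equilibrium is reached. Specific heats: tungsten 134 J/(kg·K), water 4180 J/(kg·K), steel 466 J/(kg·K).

Net heat exchanged in the isolated system is zero:
0.0934×134×(T − 317) + 0.136×4180×(T − 37.9) + 0.4×466×(T − 37.9) = 0
12.52(T − 317) + 568.48(T − 37.9) + 186.4(T − 37.9) = 0
(12.52 + 568.48 + 186.4) T = 12.52×317 + 568.48×37.9 + 186.4×37.9
T = 32577 / 767.4 = 42.5 °C

T_f ≈ 42.5 °C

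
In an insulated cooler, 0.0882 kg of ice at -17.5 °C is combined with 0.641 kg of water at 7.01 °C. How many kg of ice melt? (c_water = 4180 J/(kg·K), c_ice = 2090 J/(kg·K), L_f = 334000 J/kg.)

m_melted ≈ 0.0466 kg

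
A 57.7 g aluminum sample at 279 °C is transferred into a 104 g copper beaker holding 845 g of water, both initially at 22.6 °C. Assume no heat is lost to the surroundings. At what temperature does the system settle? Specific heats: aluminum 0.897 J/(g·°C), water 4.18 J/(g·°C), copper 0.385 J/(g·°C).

T_f is the heat-capacity-weighted average of the initial temperatures:
T_f = (51.76*279 + 3532.1*22.6 + 40.04*22.6) / (51.76 + 3532.1 + 40.04)
    = 95171 / 3623.9 ≈ 26.26 °C

T_f ≈ 26.3 °C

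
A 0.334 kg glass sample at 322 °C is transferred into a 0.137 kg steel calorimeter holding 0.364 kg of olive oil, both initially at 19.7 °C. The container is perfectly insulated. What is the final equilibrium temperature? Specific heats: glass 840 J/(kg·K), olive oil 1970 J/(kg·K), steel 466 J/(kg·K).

T_f ≈ 99.6 °C

Conservation of energy gives ΣQ = 0:
0.334·840·(T − 322) + 0.364·1970·(T − 19.7) + 0.137·466·(T − 19.7) = 0
1061.5 T = 105724
T ≈ 99.60 °C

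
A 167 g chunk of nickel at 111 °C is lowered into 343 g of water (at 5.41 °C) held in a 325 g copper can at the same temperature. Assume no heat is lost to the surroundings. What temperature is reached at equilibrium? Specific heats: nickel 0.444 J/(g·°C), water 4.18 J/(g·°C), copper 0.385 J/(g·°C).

T_f ≈ 10.2 °C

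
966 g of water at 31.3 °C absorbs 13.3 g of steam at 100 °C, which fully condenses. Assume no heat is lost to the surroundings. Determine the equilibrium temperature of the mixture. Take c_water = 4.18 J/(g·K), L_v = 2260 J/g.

Heat gained plus heat lost sum to zero:
condense steam: −13.3·2260 = −30058
  condensate cools 100→T: 13.3·4.18·(T − 100) = 55.59(T − 100)
  water warms: 966·4.18·(T − 31.3) = 4037.9(T − 31.3)
4093.5 T = 30058 + 5559.4 + 126386 = 162003
T ≈ 39.58 °C, under the boiling point, so the assumption holds.

T_f ≈ 39.6 °C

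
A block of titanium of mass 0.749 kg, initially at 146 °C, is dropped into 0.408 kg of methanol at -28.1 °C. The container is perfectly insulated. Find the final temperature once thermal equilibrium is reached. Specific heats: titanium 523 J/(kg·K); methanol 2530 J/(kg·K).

Conservation of energy gives ΣQ = 0:
0.749·523·(T − 146) + 0.408·2530·(T − (-28.1)) = 0
1424 T = 28186
T = 28186 / 1424 = 19.8 °C

T_f ≈ 19.8 °C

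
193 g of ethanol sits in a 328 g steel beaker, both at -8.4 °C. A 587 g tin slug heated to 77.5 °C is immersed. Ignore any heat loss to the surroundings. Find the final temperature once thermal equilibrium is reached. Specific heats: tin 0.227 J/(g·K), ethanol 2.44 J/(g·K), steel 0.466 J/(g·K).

T_f ≈ 6.7 °C

Energy conservation, ΣQ = 0:
587×0.227×(T − 77.5) + 193×2.44×(T − (-8.4)) + 328×0.466×(T − (-8.4)) = 0
(133.25 + 470.92 + 152.85) T = 133.25×77.5 + 470.92×(-8.4) + 152.85×(-8.4)
T ≈ 6.72 °C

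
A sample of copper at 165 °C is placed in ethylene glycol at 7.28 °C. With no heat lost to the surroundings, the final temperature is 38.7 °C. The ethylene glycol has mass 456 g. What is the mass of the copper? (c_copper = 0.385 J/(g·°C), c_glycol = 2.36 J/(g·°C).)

Setting the total heat transfer to zero:
m×0.385×(38.7 − 165) + 456×2.36×(38.7 − 7.28) = 0
-48.63 m = -33813
m = -33813/-48.63 ≈ 695.4 g

m ≈ 695 g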